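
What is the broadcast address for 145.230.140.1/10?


Network: 145.192.0.0/10
Host bits = 22
Set all host bits to 1:
Broadcast: 145.255.255.255


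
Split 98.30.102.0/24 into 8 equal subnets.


New prefix = 24 + 3 = 27
Each subnet has 32 addresses
  98.30.102.0/27
  98.30.102.32/27
  98.30.102.64/27
  98.30.102.96/27
  98.30.102.128/27
  98.30.102.160/27
  98.30.102.192/27
  98.30.102.224/27
Subnets: 98.30.102.0/27, 98.30.102.32/27, 98.30.102.64/27, 98.30.102.96/27, 98.30.102.128/27, 98.30.102.160/27, 98.30.102.192/27, 98.30.102.224/27


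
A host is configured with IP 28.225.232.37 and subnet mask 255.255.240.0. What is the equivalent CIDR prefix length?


Binary: 11111111.11111111.11110000.00000000
Count leading 1s
Prefix: /20


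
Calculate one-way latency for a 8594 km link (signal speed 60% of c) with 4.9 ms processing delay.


Speed = 0.6 * 3e5 km/s = 180000 km/s
Propagation delay = 8594 / 180000 = 0.0477 s = 47.7444 ms
Processing delay = 4.9 ms
Total one-way latency = 52.6444 ms


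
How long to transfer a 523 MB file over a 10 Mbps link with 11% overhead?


Effective throughput = 10 * (1 - 11/100) = 8.9 Mbps
File size in Mb = 523 * 8 = 4184 Mb
Time = 4184 / 8.9
Time = 470.1124 seconds


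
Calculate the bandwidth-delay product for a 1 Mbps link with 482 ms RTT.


BDP = bandwidth * RTT
= 1 Mbps * 482 ms
= 1 * 1e6 * 482 / 1000 bits
= 482000 bits
= 60250 bytes
= 58.8379 KB
BDP = 482000 bits (60250 bytes)


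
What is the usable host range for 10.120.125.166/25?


Network: 10.120.125.128
Broadcast: 10.120.125.255
First usable = network + 1
Last usable = broadcast - 1
Range: 10.120.125.129 to 10.120.125.254


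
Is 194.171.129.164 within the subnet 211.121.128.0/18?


Subnet network: 211.121.128.0
Test IP AND mask: 194.171.128.0
No, 194.171.129.164 is not in 211.121.128.0/18


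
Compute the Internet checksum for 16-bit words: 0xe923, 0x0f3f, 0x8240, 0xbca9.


Sum all words (with carry folding):
+ 0xe923 = 0xe923
+ 0x0f3f = 0xf862
+ 0x8240 = 0x7aa3
+ 0xbca9 = 0x374d
One's complement: ~0x374d
Checksum = 0xc8b2


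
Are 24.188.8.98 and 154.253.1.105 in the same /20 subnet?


Mask: 255.255.240.0
24.188.8.98 AND mask = 24.188.0.0
154.253.1.105 AND mask = 154.253.0.0
No, different subnets (24.188.0.0 vs 154.253.0.0)


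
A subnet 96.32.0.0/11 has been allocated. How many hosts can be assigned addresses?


Host bits = 32 - 11 = 21
Total addresses = 2^21 = 2097152
Usable = total - 2 (network and broadcast)
Usable hosts: 2097150


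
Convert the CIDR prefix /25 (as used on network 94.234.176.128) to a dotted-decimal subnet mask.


/25 means 25 network bits, 7 host bits
Binary: 11111111111111111111111110000000
Mask: 255.255.255.128


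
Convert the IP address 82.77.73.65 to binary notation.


82 = 01010010
77 = 01001101
73 = 01001001
65 = 01000001
Binary: 01010010.01001101.01001001.01000001


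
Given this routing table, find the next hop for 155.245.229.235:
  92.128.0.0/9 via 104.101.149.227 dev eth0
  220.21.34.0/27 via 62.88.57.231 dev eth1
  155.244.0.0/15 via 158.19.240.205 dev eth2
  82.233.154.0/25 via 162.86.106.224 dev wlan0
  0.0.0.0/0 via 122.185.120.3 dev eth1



Longest prefix match for 155.245.229.235:
  /9 92.128.0.0: no
  /27 220.21.34.0: no
  /15 155.244.0.0: MATCH
  /25 82.233.154.0: no
  /0 0.0.0.0: MATCH
Selected: next-hop 158.19.240.205 via eth2 (matched /15)


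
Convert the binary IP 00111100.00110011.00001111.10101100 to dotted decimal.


00111100 = 60
00110011 = 51
00001111 = 15
10101100 = 172
IP: 60.51.15.172


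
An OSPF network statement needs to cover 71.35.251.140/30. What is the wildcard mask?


Subnet mask: 255.255.255.252
Wildcard = 255.255.255.255 - subnet mask
255 - 255 = 0
255 - 255 = 0
255 - 255 = 0
255 - 252 = 3
Wildcard: 0.0.0.3


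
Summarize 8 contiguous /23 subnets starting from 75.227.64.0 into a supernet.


Original prefix: /23
Number of subnets: 8 = 2^3
New prefix = 23 - 3 = 20
Supernet: 75.227.64.0/20


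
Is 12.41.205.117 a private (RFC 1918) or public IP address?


RFC 1918 private ranges:
  10.0.0.0/8 (10.0.0.0 - 10.255.255.255)
  172.16.0.0/12 (172.16.0.0 - 172.31.255.255)
  192.168.0.0/16 (192.168.0.0 - 192.168.255.255)
Public (not in any RFC 1918 range)


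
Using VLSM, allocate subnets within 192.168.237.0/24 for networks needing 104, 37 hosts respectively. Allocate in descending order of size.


104 hosts -> /25 (126 usable): 192.168.237.0/25
37 hosts -> /26 (62 usable): 192.168.237.128/26
Allocation: 192.168.237.0/25 (104 hosts, 126 usable); 192.168.237.128/26 (37 hosts, 62 usable)


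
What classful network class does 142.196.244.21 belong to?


First octet: 142
Binary: 10001110
10xxxxxx -> Class B (128-191)
Class B, default mask 255.255.0.0 (/16)


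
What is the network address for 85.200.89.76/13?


IP:   01010101.11001000.01011001.01001100
Mask: 11111111.11111000.00000000.00000000
AND operation:
Net:  01010101.11001000.00000000.00000000
Network: 85.200.0.0/13


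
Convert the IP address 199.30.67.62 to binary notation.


199 = 11000111
30 = 00011110
67 = 01000011
62 = 00111110
Binary: 11000111.00011110.01000011.00111110


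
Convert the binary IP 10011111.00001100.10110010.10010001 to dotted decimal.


10011111 = 159
00001100 = 12
10110010 = 178
10010001 = 145
IP: 159.12.178.145


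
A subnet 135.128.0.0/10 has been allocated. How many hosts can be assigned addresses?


Host bits = 32 - 10 = 22
Total addresses = 2^22 = 4194304
Usable = total - 2 (network and broadcast)
Usable hosts: 4194302


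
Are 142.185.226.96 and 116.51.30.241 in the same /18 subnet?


Mask: 255.255.192.0
142.185.226.96 AND mask = 142.185.192.0
116.51.30.241 AND mask = 116.51.0.0
No, different subnets (142.185.192.0 vs 116.51.0.0)


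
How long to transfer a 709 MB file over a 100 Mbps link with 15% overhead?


Effective throughput = 100 * (1 - 15/100) = 85 Mbps
File size in Mb = 709 * 8 = 5672 Mb
Time = 5672 / 85
Time = 66.7294 seconds


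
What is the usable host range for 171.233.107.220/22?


Network: 171.233.104.0
Broadcast: 171.233.107.255
First usable = network + 1
Last usable = broadcast - 1
Range: 171.233.104.1 to 171.233.107.254


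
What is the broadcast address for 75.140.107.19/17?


Network: 75.140.0.0/17
Host bits = 15
Set all host bits to 1:
Broadcast: 75.140.127.255


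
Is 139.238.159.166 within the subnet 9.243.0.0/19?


Subnet network: 9.243.0.0
Test IP AND mask: 139.238.128.0
No, 139.238.159.166 is not in 9.243.0.0/19


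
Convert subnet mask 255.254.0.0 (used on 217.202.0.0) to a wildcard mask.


Subnet mask: 255.254.0.0
Wildcard = 255.255.255.255 - subnet mask
255 - 255 = 0
255 - 254 = 1
255 - 0 = 255
255 - 0 = 255
Wildcard: 0.1.255.255


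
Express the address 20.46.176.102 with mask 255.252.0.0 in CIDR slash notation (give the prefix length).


Binary: 11111111.11111100.00000000.00000000
Count leading 1s
Prefix: /14


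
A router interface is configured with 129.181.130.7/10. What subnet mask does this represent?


/10 means 10 network bits, 22 host bits
Binary: 11111111110000000000000000000000
Mask: 255.192.0.0


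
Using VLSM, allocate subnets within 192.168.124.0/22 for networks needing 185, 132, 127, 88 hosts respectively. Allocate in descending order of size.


185 hosts -> /24 (254 usable): 192.168.124.0/24
132 hosts -> /24 (254 usable): 192.168.125.0/24
127 hosts -> /24 (254 usable): 192.168.126.0/24
88 hosts -> /25 (126 usable): 192.168.127.0/25
Allocation: 192.168.124.0/24 (185 hosts, 254 usable); 192.168.125.0/24 (132 hosts, 254 usable); 192.168.126.0/24 (127 hosts, 254 usable); 192.168.127.0/25 (88 hosts, 126 usable)


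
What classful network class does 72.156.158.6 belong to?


First octet: 72
Binary: 01001000
0xxxxxxx -> Class A (1-126)
Class A, default mask 255.0.0.0 (/8)


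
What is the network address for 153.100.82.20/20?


IP:   10011001.01100100.01010010.00010100
Mask: 11111111.11111111.11110000.00000000
AND operation:
Net:  10011001.01100100.01010000.00000000
Network: 153.100.80.0/20


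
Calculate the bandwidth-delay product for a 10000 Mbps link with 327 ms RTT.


BDP = bandwidth * RTT
= 10000 Mbps * 327 ms
= 10000 * 1e6 * 327 / 1000 bits
= 3270000000 bits
= 408750000 bytes
= 399169.9219 KB
BDP = 3270000000 bits (408750000 bytes)


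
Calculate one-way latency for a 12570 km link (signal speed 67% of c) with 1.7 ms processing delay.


Speed = 0.67 * 3e5 km/s = 201000 km/s
Propagation delay = 12570 / 201000 = 0.0625 s = 62.5373 ms
Processing delay = 1.7 ms
Total one-way latency = 64.2373 ms


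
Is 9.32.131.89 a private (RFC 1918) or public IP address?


RFC 1918 private ranges:
  10.0.0.0/8 (10.0.0.0 - 10.255.255.255)
  172.16.0.0/12 (172.16.0.0 - 172.31.255.255)
  192.168.0.0/16 (192.168.0.0 - 192.168.255.255)
Public (not in any RFC 1918 range)


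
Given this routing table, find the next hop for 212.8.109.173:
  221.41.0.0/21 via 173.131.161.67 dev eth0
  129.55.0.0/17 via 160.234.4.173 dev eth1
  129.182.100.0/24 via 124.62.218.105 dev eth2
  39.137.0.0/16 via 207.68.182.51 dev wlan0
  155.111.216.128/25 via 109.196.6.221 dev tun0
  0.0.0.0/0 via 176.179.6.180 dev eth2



Longest prefix match for 212.8.109.173:
  /21 221.41.0.0: no
  /17 129.55.0.0: no
  /24 129.182.100.0: no
  /16 39.137.0.0: no
  /25 155.111.216.128: no
  /0 0.0.0.0: MATCH
Selected: next-hop 176.179.6.180 via eth2 (matched /0)


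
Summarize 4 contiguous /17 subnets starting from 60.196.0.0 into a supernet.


Original prefix: /17
Number of subnets: 4 = 2^2
New prefix = 17 - 2 = 15
Supernet: 60.196.0.0/15


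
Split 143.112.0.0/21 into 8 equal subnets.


New prefix = 21 + 3 = 24
Each subnet has 256 addresses
  143.112.0.0/24
  143.112.1.0/24
  143.112.2.0/24
  143.112.3.0/24
  143.112.4.0/24
  143.112.5.0/24
  143.112.6.0/24
  143.112.7.0/24
Subnets: 143.112.0.0/24, 143.112.1.0/24, 143.112.2.0/24, 143.112.3.0/24, 143.112.4.0/24, 143.112.5.0/24, 143.112.6.0/24, 143.112.7.0/24


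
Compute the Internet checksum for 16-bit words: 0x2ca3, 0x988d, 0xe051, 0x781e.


Sum all words (with carry folding):
+ 0x2ca3 = 0x2ca3
+ 0x988d = 0xc530
+ 0xe051 = 0xa582
+ 0x781e = 0x1da1
One's complement: ~0x1da1
Checksum = 0xe25e


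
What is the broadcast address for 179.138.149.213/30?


Network: 179.138.149.212/30
Host bits = 2
Set all host bits to 1:
Broadcast: 179.138.149.215


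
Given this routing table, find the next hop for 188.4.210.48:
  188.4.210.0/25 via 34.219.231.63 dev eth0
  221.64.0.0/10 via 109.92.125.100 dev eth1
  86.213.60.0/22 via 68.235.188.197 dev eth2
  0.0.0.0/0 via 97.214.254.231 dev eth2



Longest prefix match for 188.4.210.48:
  /25 188.4.210.0: MATCH
  /10 221.64.0.0: no
  /22 86.213.60.0: no
  /0 0.0.0.0: MATCH
Selected: next-hop 34.219.231.63 via eth0 (matched /25)


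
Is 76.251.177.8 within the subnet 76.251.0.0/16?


Subnet network: 76.251.0.0
Test IP AND mask: 76.251.0.0
Yes, 76.251.177.8 is in 76.251.0.0/16


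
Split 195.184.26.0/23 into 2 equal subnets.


New prefix = 23 + 1 = 24
Each subnet has 256 addresses
  195.184.26.0/24
  195.184.27.0/24
Subnets: 195.184.26.0/24, 195.184.27.0/24


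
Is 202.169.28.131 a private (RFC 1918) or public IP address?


RFC 1918 private ranges:
  10.0.0.0/8 (10.0.0.0 - 10.255.255.255)
  172.16.0.0/12 (172.16.0.0 - 172.31.255.255)
  192.168.0.0/16 (192.168.0.0 - 192.168.255.255)
Public (not in any RFC 1918 range)


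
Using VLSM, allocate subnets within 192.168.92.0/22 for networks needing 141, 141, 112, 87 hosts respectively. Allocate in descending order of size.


141 hosts -> /24 (254 usable): 192.168.92.0/24
141 hosts -> /24 (254 usable): 192.168.93.0/24
112 hosts -> /25 (126 usable): 192.168.94.0/25
87 hosts -> /25 (126 usable): 192.168.94.128/25
Allocation: 192.168.92.0/24 (141 hosts, 254 usable); 192.168.93.0/24 (141 hosts, 254 usable); 192.168.94.0/25 (112 hosts, 126 usable); 192.168.94.128/25 (87 hosts, 126 usable)


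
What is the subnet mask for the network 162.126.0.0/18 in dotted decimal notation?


/18 means 18 network bits, 14 host bits
Binary: 11111111111111111100000000000000
Mask: 255.255.192.0


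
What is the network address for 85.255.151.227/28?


IP:   01010101.11111111.10010111.11100011
Mask: 11111111.11111111.11111111.11110000
AND operation:
Net:  01010101.11111111.10010111.11100000
Network: 85.255.151.224/28


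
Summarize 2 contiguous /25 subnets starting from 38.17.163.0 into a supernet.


Original prefix: /25
Number of subnets: 2 = 2^1
New prefix = 25 - 1 = 24
Supernet: 38.17.163.0/24


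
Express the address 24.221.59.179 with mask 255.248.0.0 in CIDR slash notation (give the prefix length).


Binary: 11111111.11111000.00000000.00000000
Count leading 1s
Prefix: /13


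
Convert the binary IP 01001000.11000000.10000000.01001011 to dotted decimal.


01001000 = 72
11000000 = 192
10000000 = 128
01001011 = 75
IP: 72.192.128.75


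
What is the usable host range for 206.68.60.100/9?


Network: 206.0.0.0
Broadcast: 206.127.255.255
First usable = network + 1
Last usable = broadcast - 1
Range: 206.0.0.1 to 206.127.255.254


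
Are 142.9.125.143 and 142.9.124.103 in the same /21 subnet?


Mask: 255.255.248.0
142.9.125.143 AND mask = 142.9.120.0
142.9.124.103 AND mask = 142.9.120.0
Yes, same subnet (142.9.120.0)


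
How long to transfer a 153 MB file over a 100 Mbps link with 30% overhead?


Effective throughput = 100 * (1 - 30/100) = 70 Mbps
File size in Mb = 153 * 8 = 1224 Mb
Time = 1224 / 70
Time = 17.4857 seconds


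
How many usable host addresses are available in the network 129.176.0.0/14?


Host bits = 32 - 14 = 18
Total addresses = 2^18 = 262144
Usable = total - 2 (network and broadcast)
Usable hosts: 262142


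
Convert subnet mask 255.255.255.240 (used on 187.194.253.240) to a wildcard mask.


Subnet mask: 255.255.255.240
Wildcard = 255.255.255.255 - subnet mask
255 - 255 = 0
255 - 255 = 0
255 - 255 = 0
255 - 240 = 15
Wildcard: 0.0.0.15


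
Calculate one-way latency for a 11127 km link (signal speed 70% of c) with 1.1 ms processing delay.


Speed = 0.7 * 3e5 km/s = 210000 km/s
Propagation delay = 11127 / 210000 = 0.053 s = 52.9857 ms
Processing delay = 1.1 ms
Total one-way latency = 54.0857 ms


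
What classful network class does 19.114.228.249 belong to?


First octet: 19
Binary: 00010011
0xxxxxxx -> Class A (1-126)
Class A, default mask 255.0.0.0 (/8)


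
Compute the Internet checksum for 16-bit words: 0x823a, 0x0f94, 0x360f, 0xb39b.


Sum all words (with carry folding):
+ 0x823a = 0x823a
+ 0x0f94 = 0x91ce
+ 0x360f = 0xc7dd
+ 0xb39b = 0x7b79
One's complement: ~0x7b79
Checksum = 0x8486


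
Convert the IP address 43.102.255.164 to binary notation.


43 = 00101011
102 = 01100110
255 = 11111111
164 = 10100100
Binary: 00101011.01100110.11111111.10100100


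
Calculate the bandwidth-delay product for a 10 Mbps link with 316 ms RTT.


BDP = bandwidth * RTT
= 10 Mbps * 316 ms
= 10 * 1e6 * 316 / 1000 bits
= 3160000 bits
= 395000 bytes
= 385.7422 KB
BDP = 3160000 bits (395000 bytes)


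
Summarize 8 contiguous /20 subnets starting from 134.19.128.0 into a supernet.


Original prefix: /20
Number of subnets: 8 = 2^3
New prefix = 20 - 3 = 17
Supernet: 134.19.128.0/17


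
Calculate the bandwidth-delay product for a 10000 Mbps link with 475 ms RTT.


BDP = bandwidth * RTT
= 10000 Mbps * 475 ms
= 10000 * 1e6 * 475 / 1000 bits
= 4750000000 bits
= 593750000 bytes
= 579833.9844 KB
BDP = 4750000000 bits (593750000 bytes)


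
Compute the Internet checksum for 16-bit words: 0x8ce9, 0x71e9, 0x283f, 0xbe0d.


Sum all words (with carry folding):
+ 0x8ce9 = 0x8ce9
+ 0x71e9 = 0xfed2
+ 0x283f = 0x2712
+ 0xbe0d = 0xe51f
One's complement: ~0xe51f
Checksum = 0x1ae0


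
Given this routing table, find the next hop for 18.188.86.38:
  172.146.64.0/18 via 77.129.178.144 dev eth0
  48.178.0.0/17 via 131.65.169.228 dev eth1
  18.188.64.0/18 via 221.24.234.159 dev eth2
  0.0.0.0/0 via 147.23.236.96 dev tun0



Longest prefix match for 18.188.86.38:
  /18 172.146.64.0: no
  /17 48.178.0.0: no
  /18 18.188.64.0: MATCH
  /0 0.0.0.0: MATCH
Selected: next-hop 221.24.234.159 via eth2 (matched /18)


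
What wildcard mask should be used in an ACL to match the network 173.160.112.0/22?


Subnet mask: 255.255.252.0
Wildcard = 255.255.255.255 - subnet mask
255 - 255 = 0
255 - 255 = 0
255 - 252 = 3
255 - 0 = 255
Wildcard: 0.0.3.255


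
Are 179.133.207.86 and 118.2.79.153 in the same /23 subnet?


Mask: 255.255.254.0
179.133.207.86 AND mask = 179.133.206.0
118.2.79.153 AND mask = 118.2.78.0
No, different subnets (179.133.206.0 vs 118.2.78.0)


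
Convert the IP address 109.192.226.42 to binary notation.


109 = 01101101
192 = 11000000
226 = 11100010
42 = 00101010
Binary: 01101101.11000000.11100010.00101010


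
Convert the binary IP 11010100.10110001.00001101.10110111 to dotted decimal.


11010100 = 212
10110001 = 177
00001101 = 13
10110111 = 183
IP: 212.177.13.183


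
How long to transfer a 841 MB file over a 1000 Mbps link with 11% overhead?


Effective throughput = 1000 * (1 - 11/100) = 890 Mbps
File size in Mb = 841 * 8 = 6728 Mb
Time = 6728 / 890
Time = 7.5596 seconds


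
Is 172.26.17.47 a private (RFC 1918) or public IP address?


RFC 1918 private ranges:
  10.0.0.0/8 (10.0.0.0 - 10.255.255.255)
  172.16.0.0/12 (172.16.0.0 - 172.31.255.255)
  192.168.0.0/16 (192.168.0.0 - 192.168.255.255)
Private (in 172.16.0.0/12)


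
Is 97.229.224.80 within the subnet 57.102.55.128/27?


Subnet network: 57.102.55.128
Test IP AND mask: 97.229.224.64
No, 97.229.224.80 is not in 57.102.55.128/27


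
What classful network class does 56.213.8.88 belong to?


First octet: 56
Binary: 00111000
0xxxxxxx -> Class A (1-126)
Class A, default mask 255.0.0.0 (/8)


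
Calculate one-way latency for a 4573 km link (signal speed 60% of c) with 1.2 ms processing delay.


Speed = 0.6 * 3e5 km/s = 180000 km/s
Propagation delay = 4573 / 180000 = 0.0254 s = 25.4056 ms
Processing delay = 1.2 ms
Total one-way latency = 26.6056 ms


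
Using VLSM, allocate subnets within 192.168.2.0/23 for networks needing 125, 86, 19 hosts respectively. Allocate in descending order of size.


125 hosts -> /25 (126 usable): 192.168.2.0/25
86 hosts -> /25 (126 usable): 192.168.2.128/25
19 hosts -> /27 (30 usable): 192.168.3.0/27
Allocation: 192.168.2.0/25 (125 hosts, 126 usable); 192.168.2.128/25 (86 hosts, 126 usable); 192.168.3.0/27 (19 hosts, 30 usable)


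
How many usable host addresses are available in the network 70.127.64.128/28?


Host bits = 32 - 28 = 4
Total addresses = 2^4 = 16
Usable = total - 2 (network and broadcast)
Usable hosts: 14


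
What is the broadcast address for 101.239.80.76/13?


Network: 101.232.0.0/13
Host bits = 19
Set all host bits to 1:
Broadcast: 101.239.255.255


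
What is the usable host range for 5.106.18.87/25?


Network: 5.106.18.0
Broadcast: 5.106.18.127
First usable = network + 1
Last usable = broadcast - 1
Range: 5.106.18.1 to 5.106.18.126


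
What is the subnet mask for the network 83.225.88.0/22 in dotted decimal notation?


/22 means 22 network bits, 10 host bits
Binary: 11111111111111111111110000000000
Mask: 255.255.252.0


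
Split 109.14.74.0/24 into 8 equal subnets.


New prefix = 24 + 3 = 27
Each subnet has 32 addresses
  109.14.74.0/27
  109.14.74.32/27
  109.14.74.64/27
  109.14.74.96/27
  109.14.74.128/27
  109.14.74.160/27
  109.14.74.192/27
  109.14.74.224/27
Subnets: 109.14.74.0/27, 109.14.74.32/27, 109.14.74.64/27, 109.14.74.96/27, 109.14.74.128/27, 109.14.74.160/27, 109.14.74.192/27, 109.14.74.224/27


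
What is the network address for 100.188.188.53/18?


IP:   01100100.10111100.10111100.00110101
Mask: 11111111.11111111.11000000.00000000
AND operation:
Net:  01100100.10111100.10000000.00000000
Network: 100.188.128.0/18


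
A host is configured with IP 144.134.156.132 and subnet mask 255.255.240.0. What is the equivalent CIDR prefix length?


Binary: 11111111.11111111.11110000.00000000
Count leading 1s
Prefix: /20


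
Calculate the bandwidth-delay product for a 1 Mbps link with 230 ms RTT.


BDP = bandwidth * RTT
= 1 Mbps * 230 ms
= 1 * 1e6 * 230 / 1000 bits
= 230000 bits
= 28750 bytes
= 28.0762 KB
BDP = 230000 bits (28750 bytes)


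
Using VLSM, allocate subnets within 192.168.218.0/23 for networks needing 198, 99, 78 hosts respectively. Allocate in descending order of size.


198 hosts -> /24 (254 usable): 192.168.218.0/24
99 hosts -> /25 (126 usable): 192.168.219.0/25
78 hosts -> /25 (126 usable): 192.168.219.128/25
Allocation: 192.168.218.0/24 (198 hosts, 254 usable); 192.168.219.0/25 (99 hosts, 126 usable); 192.168.219.128/25 (78 hosts, 126 usable)


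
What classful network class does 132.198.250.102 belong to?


First octet: 132
Binary: 10000100
10xxxxxx -> Class B (128-191)
Class B, default mask 255.255.0.0 (/16)


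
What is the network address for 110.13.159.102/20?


IP:   01101110.00001101.10011111.01100110
Mask: 11111111.11111111.11110000.00000000
AND operation:
Net:  01101110.00001101.10010000.00000000
Network: 110.13.144.0/20


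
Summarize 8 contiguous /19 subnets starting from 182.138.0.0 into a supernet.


Original prefix: /19
Number of subnets: 8 = 2^3
New prefix = 19 - 3 = 16
Supernet: 182.138.0.0/16


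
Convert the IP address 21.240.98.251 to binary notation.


21 = 00010101
240 = 11110000
98 = 01100010
251 = 11111011
Binary: 00010101.11110000.01100010.11111011


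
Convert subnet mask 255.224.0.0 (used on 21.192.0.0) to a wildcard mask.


Subnet mask: 255.224.0.0
Wildcard = 255.255.255.255 - subnet mask
255 - 255 = 0
255 - 224 = 31
255 - 0 = 255
255 - 0 = 255
Wildcard: 0.31.255.255


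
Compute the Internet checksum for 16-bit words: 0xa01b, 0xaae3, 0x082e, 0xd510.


Sum all words (with carry folding):
+ 0xa01b = 0xa01b
+ 0xaae3 = 0x4aff
+ 0x082e = 0x532d
+ 0xd510 = 0x283e
One's complement: ~0x283e
Checksum = 0xd7c1


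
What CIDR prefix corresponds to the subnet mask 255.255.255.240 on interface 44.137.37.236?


Binary: 11111111.11111111.11111111.11110000
Count leading 1s
Prefix: /28


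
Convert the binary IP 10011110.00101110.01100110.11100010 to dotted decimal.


10011110 = 158
00101110 = 46
01100110 = 102
11100010 = 226
IP: 158.46.102.226


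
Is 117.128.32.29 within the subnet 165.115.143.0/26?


Subnet network: 165.115.143.0
Test IP AND mask: 117.128.32.0
No, 117.128.32.29 is not in 165.115.143.0/26


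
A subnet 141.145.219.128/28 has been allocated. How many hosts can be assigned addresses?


Host bits = 32 - 28 = 4
Total addresses = 2^4 = 16
Usable = total - 2 (network and broadcast)
Usable hosts: 14


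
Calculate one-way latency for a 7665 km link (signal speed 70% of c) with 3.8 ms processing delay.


Speed = 0.7 * 3e5 km/s = 210000 km/s
Propagation delay = 7665 / 210000 = 0.0365 s = 36.5 ms
Processing delay = 3.8 ms
Total one-way latency = 40.3 ms


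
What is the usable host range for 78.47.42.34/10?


Network: 78.0.0.0
Broadcast: 78.63.255.255
First usable = network + 1
Last usable = broadcast - 1
Range: 78.0.0.1 to 78.63.255.254


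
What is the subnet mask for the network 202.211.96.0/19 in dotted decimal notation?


/19 means 19 network bits, 13 host bits
Binary: 11111111111111111110000000000000
Mask: 255.255.224.0


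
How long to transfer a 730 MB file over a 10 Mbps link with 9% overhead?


Effective throughput = 10 * (1 - 9/100) = 9.1 Mbps
File size in Mb = 730 * 8 = 5840 Mb
Time = 5840 / 9.1
Time = 641.7582 seconds


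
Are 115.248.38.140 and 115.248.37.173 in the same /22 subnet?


Mask: 255.255.252.0
115.248.38.140 AND mask = 115.248.36.0
115.248.37.173 AND mask = 115.248.36.0
Yes, same subnet (115.248.36.0)


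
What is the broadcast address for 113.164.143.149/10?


Network: 113.128.0.0/10
Host bits = 22
Set all host bits to 1:
Broadcast: 113.191.255.255


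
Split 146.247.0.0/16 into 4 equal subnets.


New prefix = 16 + 2 = 18
Each subnet has 16384 addresses
  146.247.0.0/18
  146.247.64.0/18
  146.247.128.0/18
  146.247.192.0/18
Subnets: 146.247.0.0/18, 146.247.64.0/18, 146.247.128.0/18, 146.247.192.0/18


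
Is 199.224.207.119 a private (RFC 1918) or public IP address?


RFC 1918 private ranges:
  10.0.0.0/8 (10.0.0.0 - 10.255.255.255)
  172.16.0.0/12 (172.16.0.0 - 172.31.255.255)
  192.168.0.0/16 (192.168.0.0 - 192.168.255.255)
Public (not in any RFC 1918 range)


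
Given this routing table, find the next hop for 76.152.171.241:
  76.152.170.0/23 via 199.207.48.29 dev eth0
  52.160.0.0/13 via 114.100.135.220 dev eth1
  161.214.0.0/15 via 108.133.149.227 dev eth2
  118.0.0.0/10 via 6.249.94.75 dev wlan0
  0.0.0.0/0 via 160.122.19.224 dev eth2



Longest prefix match for 76.152.171.241:
  /23 76.152.170.0: MATCH
  /13 52.160.0.0: no
  /15 161.214.0.0: no
  /10 118.0.0.0: no
  /0 0.0.0.0: MATCH
Selected: next-hop 199.207.48.29 via eth0 (matched /23)


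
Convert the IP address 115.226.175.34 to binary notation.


115 = 01110011
226 = 11100010
175 = 10101111
34 = 00100010
Binary: 01110011.11100010.10101111.00100010


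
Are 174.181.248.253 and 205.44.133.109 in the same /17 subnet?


Mask: 255.255.128.0
174.181.248.253 AND mask = 174.181.128.0
205.44.133.109 AND mask = 205.44.128.0
No, different subnets (174.181.128.0 vs 205.44.128.0)


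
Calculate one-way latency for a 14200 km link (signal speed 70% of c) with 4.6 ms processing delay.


Speed = 0.7 * 3e5 km/s = 210000 km/s
Propagation delay = 14200 / 210000 = 0.0676 s = 67.619 ms
Processing delay = 4.6 ms
Total one-way latency = 72.219 ms


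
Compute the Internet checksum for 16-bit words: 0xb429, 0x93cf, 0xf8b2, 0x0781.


Sum all words (with carry folding):
+ 0xb429 = 0xb429
+ 0x93cf = 0x47f9
+ 0xf8b2 = 0x40ac
+ 0x0781 = 0x482d
One's complement: ~0x482d
Checksum = 0xb7d2


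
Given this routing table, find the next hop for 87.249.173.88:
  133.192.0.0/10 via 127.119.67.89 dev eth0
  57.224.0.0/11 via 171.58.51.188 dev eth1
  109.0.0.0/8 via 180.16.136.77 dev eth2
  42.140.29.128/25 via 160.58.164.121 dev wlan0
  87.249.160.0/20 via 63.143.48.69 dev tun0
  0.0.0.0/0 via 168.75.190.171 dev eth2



Longest prefix match for 87.249.173.88:
  /10 133.192.0.0: no
  /11 57.224.0.0: no
  /8 109.0.0.0: no
  /25 42.140.29.128: no
  /20 87.249.160.0: MATCH
  /0 0.0.0.0: MATCH
Selected: next-hop 63.143.48.69 via tun0 (matched /20)


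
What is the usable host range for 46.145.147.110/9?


Network: 46.128.0.0
Broadcast: 46.255.255.255
First usable = network + 1
Last usable = broadcast - 1
Range: 46.128.0.1 to 46.255.255.254


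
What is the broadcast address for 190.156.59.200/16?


Network: 190.156.0.0/16
Host bits = 16
Set all host bits to 1:
Broadcast: 190.156.255.255


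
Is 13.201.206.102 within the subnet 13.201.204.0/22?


Subnet network: 13.201.204.0
Test IP AND mask: 13.201.204.0
Yes, 13.201.206.102 is in 13.201.204.0/22


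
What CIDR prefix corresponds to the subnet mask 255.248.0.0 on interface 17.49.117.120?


Binary: 11111111.11111000.00000000.00000000
Count leading 1s
Prefix: /13


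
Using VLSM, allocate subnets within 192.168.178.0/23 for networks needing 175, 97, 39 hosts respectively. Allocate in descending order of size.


175 hosts -> /24 (254 usable): 192.168.178.0/24
97 hosts -> /25 (126 usable): 192.168.179.0/25
39 hosts -> /26 (62 usable): 192.168.179.128/26
Allocation: 192.168.178.0/24 (175 hosts, 254 usable); 192.168.179.0/25 (97 hosts, 126 usable); 192.168.179.128/26 (39 hosts, 62 usable)


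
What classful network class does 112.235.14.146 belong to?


First octet: 112
Binary: 01110000
0xxxxxxx -> Class A (1-126)
Class A, default mask 255.0.0.0 (/8)


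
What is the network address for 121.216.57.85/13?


IP:   01111001.11011000.00111001.01010101
Mask: 11111111.11111000.00000000.00000000
AND operation:
Net:  01111001.11011000.00000000.00000000
Network: 121.216.0.0/13


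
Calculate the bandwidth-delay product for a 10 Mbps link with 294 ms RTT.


BDP = bandwidth * RTT
= 10 Mbps * 294 ms
= 10 * 1e6 * 294 / 1000 bits
= 2940000 bits
= 367500 bytes
= 358.8867 KB
BDP = 2940000 bits (367500 bytes)


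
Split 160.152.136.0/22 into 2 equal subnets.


New prefix = 22 + 1 = 23
Each subnet has 512 addresses
  160.152.136.0/23
  160.152.138.0/23
Subnets: 160.152.136.0/23, 160.152.138.0/23


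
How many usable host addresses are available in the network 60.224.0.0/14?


Host bits = 32 - 14 = 18
Total addresses = 2^18 = 262144
Usable = total - 2 (network and broadcast)
Usable hosts: 262142


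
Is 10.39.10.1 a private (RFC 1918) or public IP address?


RFC 1918 private ranges:
  10.0.0.0/8 (10.0.0.0 - 10.255.255.255)
  172.16.0.0/12 (172.16.0.0 - 172.31.255.255)
  192.168.0.0/16 (192.168.0.0 - 192.168.255.255)
Private (in 10.0.0.0/8)


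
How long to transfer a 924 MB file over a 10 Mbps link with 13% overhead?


Effective throughput = 10 * (1 - 13/100) = 8.7 Mbps
File size in Mb = 924 * 8 = 7392 Mb
Time = 7392 / 8.7
Time = 849.6552 seconds


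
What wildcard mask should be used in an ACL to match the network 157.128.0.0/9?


Subnet mask: 255.128.0.0
Wildcard = 255.255.255.255 - subnet mask
255 - 255 = 0
255 - 128 = 127
255 - 0 = 255
255 - 0 = 255
Wildcard: 0.127.255.255


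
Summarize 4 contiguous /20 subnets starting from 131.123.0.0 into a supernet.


Original prefix: /20
Number of subnets: 4 = 2^2
New prefix = 20 - 2 = 18
Supernet: 131.123.0.0/18


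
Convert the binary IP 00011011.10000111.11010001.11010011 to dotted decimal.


00011011 = 27
10000111 = 135
11010001 = 209
11010011 = 211
IP: 27.135.209.211


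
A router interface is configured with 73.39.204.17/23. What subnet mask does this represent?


/23 means 23 network bits, 9 host bits
Binary: 11111111111111111111111000000000
Mask: 255.255.254.0


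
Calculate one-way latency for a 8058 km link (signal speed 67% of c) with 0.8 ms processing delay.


Speed = 0.67 * 3e5 km/s = 201000 km/s
Propagation delay = 8058 / 201000 = 0.0401 s = 40.0896 ms
Processing delay = 0.8 ms
Total one-way latency = 40.8896 ms


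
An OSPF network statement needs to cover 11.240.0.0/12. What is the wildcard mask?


Subnet mask: 255.240.0.0
Wildcard = 255.255.255.255 - subnet mask
255 - 255 = 0
255 - 240 = 15
255 - 0 = 255
255 - 0 = 255
Wildcard: 0.15.255.255


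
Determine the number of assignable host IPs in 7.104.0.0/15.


Host bits = 32 - 15 = 17
Total addresses = 2^17 = 131072
Usable = total - 2 (network and broadcast)
Usable hosts: 131070


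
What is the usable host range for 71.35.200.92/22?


Network: 71.35.200.0
Broadcast: 71.35.203.255
First usable = network + 1
Last usable = broadcast - 1
Range: 71.35.200.1 to 71.35.203.254


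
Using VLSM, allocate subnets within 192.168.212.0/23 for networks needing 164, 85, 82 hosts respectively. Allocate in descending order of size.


164 hosts -> /24 (254 usable): 192.168.212.0/24
85 hosts -> /25 (126 usable): 192.168.213.0/25
82 hosts -> /25 (126 usable): 192.168.213.128/25
Allocation: 192.168.212.0/24 (164 hosts, 254 usable); 192.168.213.0/25 (85 hosts, 126 usable); 192.168.213.128/25 (82 hosts, 126 usable)


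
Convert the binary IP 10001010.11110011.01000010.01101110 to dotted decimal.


10001010 = 138
11110011 = 243
01000010 = 66
01101110 = 110
IP: 138.243.66.110


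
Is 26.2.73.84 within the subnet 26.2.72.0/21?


Subnet network: 26.2.72.0
Test IP AND mask: 26.2.72.0
Yes, 26.2.73.84 is in 26.2.72.0/21


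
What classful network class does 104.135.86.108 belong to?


First octet: 104
Binary: 01101000
0xxxxxxx -> Class A (1-126)
Class A, default mask 255.0.0.0 (/8)


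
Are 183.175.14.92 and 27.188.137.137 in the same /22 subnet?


Mask: 255.255.252.0
183.175.14.92 AND mask = 183.175.12.0
27.188.137.137 AND mask = 27.188.136.0
No, different subnets (183.175.12.0 vs 27.188.136.0)


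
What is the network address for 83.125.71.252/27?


IP:   01010011.01111101.01000111.11111100
Mask: 11111111.11111111.11111111.11100000
AND operation:
Net:  01010011.01111101.01000111.11100000
Network: 83.125.71.224/27


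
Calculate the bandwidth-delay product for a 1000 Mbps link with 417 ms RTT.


BDP = bandwidth * RTT
= 1000 Mbps * 417 ms
= 1000 * 1e6 * 417 / 1000 bits
= 417000000 bits
= 52125000 bytes
= 50903.3203 KB
BDP = 417000000 bits (52125000 bytes)


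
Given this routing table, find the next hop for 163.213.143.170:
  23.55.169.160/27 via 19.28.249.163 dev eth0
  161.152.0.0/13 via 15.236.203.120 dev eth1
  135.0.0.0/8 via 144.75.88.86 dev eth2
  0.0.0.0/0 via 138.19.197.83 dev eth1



Longest prefix match for 163.213.143.170:
  /27 23.55.169.160: no
  /13 161.152.0.0: no
  /8 135.0.0.0: no
  /0 0.0.0.0: MATCH
Selected: next-hop 138.19.197.83 via eth1 (matched /0)


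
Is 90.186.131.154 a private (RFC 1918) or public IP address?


RFC 1918 private ranges:
  10.0.0.0/8 (10.0.0.0 - 10.255.255.255)
  172.16.0.0/12 (172.16.0.0 - 172.31.255.255)
  192.168.0.0/16 (192.168.0.0 - 192.168.255.255)
Public (not in any RFC 1918 range)


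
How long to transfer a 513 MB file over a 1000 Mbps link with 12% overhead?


Effective throughput = 1000 * (1 - 12/100) = 880 Mbps
File size in Mb = 513 * 8 = 4104 Mb
Time = 4104 / 880
Time = 4.6636 seconds


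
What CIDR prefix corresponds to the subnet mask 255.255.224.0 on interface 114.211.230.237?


Binary: 11111111.11111111.11100000.00000000
Count leading 1s
Prefix: /19


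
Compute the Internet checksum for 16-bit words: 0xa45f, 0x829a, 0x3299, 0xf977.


Sum all words (with carry folding):
+ 0xa45f = 0xa45f
+ 0x829a = 0x26fa
+ 0x3299 = 0x5993
+ 0xf977 = 0x530b
One's complement: ~0x530b
Checksum = 0xacf4


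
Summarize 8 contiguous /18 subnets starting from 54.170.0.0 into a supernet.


Original prefix: /18
Number of subnets: 8 = 2^3
New prefix = 18 - 3 = 15
Supernet: 54.170.0.0/15


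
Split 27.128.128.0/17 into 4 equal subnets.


New prefix = 17 + 2 = 19
Each subnet has 8192 addresses
  27.128.128.0/19
  27.128.160.0/19
  27.128.192.0/19
  27.128.224.0/19
Subnets: 27.128.128.0/19, 27.128.160.0/19, 27.128.192.0/19, 27.128.224.0/19


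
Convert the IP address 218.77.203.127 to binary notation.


218 = 11011010
77 = 01001101
203 = 11001011
127 = 01111111
Binary: 11011010.01001101.11001011.01111111


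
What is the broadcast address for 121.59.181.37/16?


Network: 121.59.0.0/16
Host bits = 16
Set all host bits to 1:
Broadcast: 121.59.255.255


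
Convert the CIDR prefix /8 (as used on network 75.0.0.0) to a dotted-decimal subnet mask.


/8 means 8 network bits, 24 host bits
Binary: 11111111000000000000000000000000
Mask: 255.0.0.0


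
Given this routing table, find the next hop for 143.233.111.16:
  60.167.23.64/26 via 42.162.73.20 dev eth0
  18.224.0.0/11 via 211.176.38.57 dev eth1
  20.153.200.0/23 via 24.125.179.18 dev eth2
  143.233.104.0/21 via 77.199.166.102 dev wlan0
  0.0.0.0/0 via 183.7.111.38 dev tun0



Longest prefix match for 143.233.111.16:
  /26 60.167.23.64: no
  /11 18.224.0.0: no
  /23 20.153.200.0: no
  /21 143.233.104.0: MATCH
  /0 0.0.0.0: MATCH
Selected: next-hop 77.199.166.102 via wlan0 (matched /21)


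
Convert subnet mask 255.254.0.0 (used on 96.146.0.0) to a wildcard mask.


Subnet mask: 255.254.0.0
Wildcard = 255.255.255.255 - subnet mask
255 - 255 = 0
255 - 254 = 1
255 - 0 = 255
255 - 0 = 255
Wildcard: 0.1.255.255


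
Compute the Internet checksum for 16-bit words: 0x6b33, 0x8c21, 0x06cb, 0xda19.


Sum all words (with carry folding):
+ 0x6b33 = 0x6b33
+ 0x8c21 = 0xf754
+ 0x06cb = 0xfe1f
+ 0xda19 = 0xd839
One's complement: ~0xd839
Checksum = 0x27c6


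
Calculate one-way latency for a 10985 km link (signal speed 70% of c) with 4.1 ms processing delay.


Speed = 0.7 * 3e5 km/s = 210000 km/s
Propagation delay = 10985 / 210000 = 0.0523 s = 52.3095 ms
Processing delay = 4.1 ms
Total one-way latency = 56.4095 ms


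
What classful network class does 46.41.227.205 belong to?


First octet: 46
Binary: 00101110
0xxxxxxx -> Class A (1-126)
Class A, default mask 255.0.0.0 (/8)


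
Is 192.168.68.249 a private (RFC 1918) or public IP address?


RFC 1918 private ranges:
  10.0.0.0/8 (10.0.0.0 - 10.255.255.255)
  172.16.0.0/12 (172.16.0.0 - 172.31.255.255)
  192.168.0.0/16 (192.168.0.0 - 192.168.255.255)
Private (in 192.168.0.0/16)


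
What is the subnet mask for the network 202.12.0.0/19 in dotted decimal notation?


/19 means 19 network bits, 13 host bits
Binary: 11111111111111111110000000000000
Mask: 255.255.224.0


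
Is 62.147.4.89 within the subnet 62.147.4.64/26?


Subnet network: 62.147.4.64
Test IP AND mask: 62.147.4.64
Yes, 62.147.4.89 is in 62.147.4.64/26


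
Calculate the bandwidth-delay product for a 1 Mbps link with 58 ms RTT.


BDP = bandwidth * RTT
= 1 Mbps * 58 ms
= 1 * 1e6 * 58 / 1000 bits
= 58000 bits
= 7250 bytes
= 7.0801 KB
BDP = 58000 bits (7250 bytes)


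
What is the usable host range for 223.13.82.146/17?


Network: 223.13.0.0
Broadcast: 223.13.127.255
First usable = network + 1
Last usable = broadcast - 1
Range: 223.13.0.1 to 223.13.127.254


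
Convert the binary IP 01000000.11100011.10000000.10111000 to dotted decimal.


01000000 = 64
11100011 = 227
10000000 = 128
10111000 = 184
IP: 64.227.128.184


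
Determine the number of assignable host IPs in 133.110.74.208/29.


Host bits = 32 - 29 = 3
Total addresses = 2^3 = 8
Usable = total - 2 (network and broadcast)
Usable hosts: 6


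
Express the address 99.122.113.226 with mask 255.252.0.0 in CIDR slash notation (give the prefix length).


Binary: 11111111.11111100.00000000.00000000
Count leading 1s
Prefix: /14


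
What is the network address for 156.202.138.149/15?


IP:   10011100.11001010.10001010.10010101
Mask: 11111111.11111110.00000000.00000000
AND operation:
Net:  10011100.11001010.00000000.00000000
Network: 156.202.0.0/15


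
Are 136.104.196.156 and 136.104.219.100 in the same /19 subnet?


Mask: 255.255.224.0
136.104.196.156 AND mask = 136.104.192.0
136.104.219.100 AND mask = 136.104.192.0
Yes, same subnet (136.104.192.0)


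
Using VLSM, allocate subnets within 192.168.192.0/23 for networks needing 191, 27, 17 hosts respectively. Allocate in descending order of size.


191 hosts -> /24 (254 usable): 192.168.192.0/24
27 hosts -> /27 (30 usable): 192.168.193.0/27
17 hosts -> /27 (30 usable): 192.168.193.32/27
Allocation: 192.168.192.0/24 (191 hosts, 254 usable); 192.168.193.0/27 (27 hosts, 30 usable); 192.168.193.32/27 (17 hosts, 30 usable)


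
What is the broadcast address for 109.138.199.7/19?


Network: 109.138.192.0/19
Host bits = 13
Set all host bits to 1:
Broadcast: 109.138.223.255


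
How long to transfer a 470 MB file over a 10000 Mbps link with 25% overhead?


Effective throughput = 10000 * (1 - 25/100) = 7500 Mbps
File size in Mb = 470 * 8 = 3760 Mb
Time = 3760 / 7500
Time = 0.5013 seconds


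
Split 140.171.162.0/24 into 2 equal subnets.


New prefix = 24 + 1 = 25
Each subnet has 128 addresses
  140.171.162.0/25
  140.171.162.128/25
Subnets: 140.171.162.0/25, 140.171.162.128/25


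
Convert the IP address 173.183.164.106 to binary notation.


173 = 10101101
183 = 10110111
164 = 10100100
106 = 01101010
Binary: 10101101.10110111.10100100.01101010


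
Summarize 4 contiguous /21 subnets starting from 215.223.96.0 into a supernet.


Original prefix: /21
Number of subnets: 4 = 2^2
New prefix = 21 - 2 = 19
Supernet: 215.223.96.0/19


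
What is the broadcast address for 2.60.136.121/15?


Network: 2.60.0.0/15
Host bits = 17
Set all host bits to 1:
Broadcast: 2.61.255.255
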